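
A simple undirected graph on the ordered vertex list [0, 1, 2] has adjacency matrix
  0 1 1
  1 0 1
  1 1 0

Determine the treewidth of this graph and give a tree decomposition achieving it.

With just one bag of size 3, the width is 3 − 1 = 2, so tw(G) ≤ 2. For the lower bound, the 3 vertices {0, 1, 2} are pairwise adjacent, and any tree decomposition puts a clique entirely inside one bag — forcing width ≥ 2. The upper and lower bounds meet at 2, so that is the treewidth.

Treewidth 2.
One optimal decomposition is:
Bags: B1 = {0, 1, 2}
Tree: (single bag)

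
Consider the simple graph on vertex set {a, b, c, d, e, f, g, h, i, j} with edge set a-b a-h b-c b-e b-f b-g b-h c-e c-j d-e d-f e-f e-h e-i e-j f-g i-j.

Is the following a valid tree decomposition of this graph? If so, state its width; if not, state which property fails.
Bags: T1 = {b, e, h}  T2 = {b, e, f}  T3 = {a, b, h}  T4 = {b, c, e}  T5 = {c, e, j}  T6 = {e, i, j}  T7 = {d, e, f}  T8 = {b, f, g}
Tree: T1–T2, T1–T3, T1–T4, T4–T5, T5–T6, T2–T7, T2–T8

Vertex coverage: the bags together contain {a, b, c, d, e, f, g, h, i, j}, the full vertex set. Edge coverage: each edge of G has both endpoints in at least one bag. Running intersection: for every vertex, the bags containing it form a connected subtree. All three properties hold, so this is a valid tree decomposition of width max|bag| − 1 = 2, and hence tw(G) ≤ 2.

Yes; width 2.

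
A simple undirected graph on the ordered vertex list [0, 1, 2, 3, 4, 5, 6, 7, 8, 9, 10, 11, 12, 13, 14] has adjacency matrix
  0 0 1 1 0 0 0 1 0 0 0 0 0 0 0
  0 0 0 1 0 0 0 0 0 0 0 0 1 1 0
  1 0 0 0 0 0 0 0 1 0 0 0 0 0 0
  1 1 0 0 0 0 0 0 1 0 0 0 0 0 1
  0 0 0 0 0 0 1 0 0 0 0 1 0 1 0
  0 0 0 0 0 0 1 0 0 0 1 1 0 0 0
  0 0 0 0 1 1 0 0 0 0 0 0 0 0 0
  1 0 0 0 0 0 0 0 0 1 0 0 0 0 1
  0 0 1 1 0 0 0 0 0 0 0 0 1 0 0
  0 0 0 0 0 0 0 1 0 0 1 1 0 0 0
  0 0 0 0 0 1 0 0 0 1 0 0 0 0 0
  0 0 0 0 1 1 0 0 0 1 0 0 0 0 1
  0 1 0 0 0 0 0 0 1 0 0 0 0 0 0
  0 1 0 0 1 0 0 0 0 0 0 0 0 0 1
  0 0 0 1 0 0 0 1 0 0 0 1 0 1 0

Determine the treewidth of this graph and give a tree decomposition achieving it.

Treewidth 3.
One optimal decomposition is:
Bags: B1 = {4, 5, 6, 10}  B2 = {4, 5, 10, 11}  B3 = {4, 9, 10, 11}  B4 = {4, 9, 11, 13}  B5 = {9, 11, 13, 14}  B6 = {7, 9, 13, 14}  B7 = {1, 7, 13, 14}  B8 = {1, 3, 7, 14}  B9 = {0, 1, 3, 7}  B10 = {0, 1, 3, 12}  B11 = {0, 3, 8, 12}  B12 = {0, 2, 8, 12}
Tree: B1–B2, B2–B3, B3–B4, B4–B5, B5–B6, B6–B7, B7–B8, B8–B9, B9–B10, B10–B11, B11–B12

Each bag holds 4 vertices, so the decomposition has width 3, which upper-bounds the treewidth. For the lower bound: the 4 vertex sets {5,6,10}, {4}, {11}, {7,9,13,14} are disjoint, each induces a connected subgraph, and every pair is joined by at least one edge of G. Contracting each set to a single vertex therefore yields K_{4} as a minor, and since treewidth is minor-monotone, tw(G) ≥ tw(K_{4}) = 3. Combining the bounds, tw(G) = 3.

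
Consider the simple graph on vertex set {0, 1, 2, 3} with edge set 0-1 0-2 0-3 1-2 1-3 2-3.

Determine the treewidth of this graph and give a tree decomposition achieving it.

A single bag containing all 4 vertices is trivially a valid decomposition of width 3. For the lower bound, the 4 vertices {0, 1, 2, 3} are pairwise adjacent, and any tree decomposition puts a clique entirely inside one bag — forcing width ≥ 3. Therefore the treewidth is 3.

Treewidth 3.
Bags: B1 = {0, 1, 2, 3}
Tree: (single bag)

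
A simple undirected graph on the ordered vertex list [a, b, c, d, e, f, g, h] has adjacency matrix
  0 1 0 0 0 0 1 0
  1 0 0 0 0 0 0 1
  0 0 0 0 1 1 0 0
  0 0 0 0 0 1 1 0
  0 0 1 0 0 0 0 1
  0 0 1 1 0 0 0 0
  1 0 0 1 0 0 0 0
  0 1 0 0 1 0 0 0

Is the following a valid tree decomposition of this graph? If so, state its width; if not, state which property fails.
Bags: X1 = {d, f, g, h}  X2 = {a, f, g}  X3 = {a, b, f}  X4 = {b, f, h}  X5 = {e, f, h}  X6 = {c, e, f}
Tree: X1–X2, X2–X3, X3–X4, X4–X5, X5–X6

No — bags containing vertex h are not connected in the tree.

A tree decomposition must satisfy three properties: every vertex lies in some bag; for every edge, both endpoints lie together in some bag; and for every vertex, the bags containing it form a connected subtree. Here bags containing vertex h are not connected in the tree, so the decomposition is invalid.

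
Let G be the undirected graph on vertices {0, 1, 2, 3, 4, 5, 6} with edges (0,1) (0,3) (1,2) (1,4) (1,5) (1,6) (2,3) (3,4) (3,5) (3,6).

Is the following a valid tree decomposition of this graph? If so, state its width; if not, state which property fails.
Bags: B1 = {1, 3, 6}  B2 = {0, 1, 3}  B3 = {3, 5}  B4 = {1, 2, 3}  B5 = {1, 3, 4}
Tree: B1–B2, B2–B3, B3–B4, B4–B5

No — edge (1,5) lies in no bag.

A tree decomposition must satisfy three properties: every vertex lies in some bag; for every edge, both endpoints lie together in some bag; and for every vertex, the bags containing it form a connected subtree. Here edge (1,5) lies in no bag, so the decomposition is invalid.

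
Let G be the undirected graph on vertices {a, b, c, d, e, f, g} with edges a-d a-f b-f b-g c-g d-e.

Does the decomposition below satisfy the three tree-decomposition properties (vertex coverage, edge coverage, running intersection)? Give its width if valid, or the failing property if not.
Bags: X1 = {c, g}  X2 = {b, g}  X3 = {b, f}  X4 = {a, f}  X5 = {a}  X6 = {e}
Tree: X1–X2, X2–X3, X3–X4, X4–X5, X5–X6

No — vertex d appears in no bag.

A tree decomposition must satisfy three properties: every vertex lies in some bag; for every edge, both endpoints lie together in some bag; and for every vertex, the bags containing it form a connected subtree. Here vertex d appears in no bag, so the decomposition is invalid.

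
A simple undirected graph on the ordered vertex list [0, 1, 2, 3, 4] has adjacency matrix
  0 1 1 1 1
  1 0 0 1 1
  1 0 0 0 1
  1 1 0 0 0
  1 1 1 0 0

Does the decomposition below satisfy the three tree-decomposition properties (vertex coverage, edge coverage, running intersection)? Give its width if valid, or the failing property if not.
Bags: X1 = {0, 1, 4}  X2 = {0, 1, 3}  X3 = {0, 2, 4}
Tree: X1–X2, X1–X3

Checking the three conditions: (i) the bags cover all of {0, 1, 2, 3, 4}; (ii) for each edge, some bag contains both endpoints; (iii) the bags containing any fixed vertex form a subtree. All hold, so the decomposition is valid with width 3 − 1 = 2.

Yes; width 2.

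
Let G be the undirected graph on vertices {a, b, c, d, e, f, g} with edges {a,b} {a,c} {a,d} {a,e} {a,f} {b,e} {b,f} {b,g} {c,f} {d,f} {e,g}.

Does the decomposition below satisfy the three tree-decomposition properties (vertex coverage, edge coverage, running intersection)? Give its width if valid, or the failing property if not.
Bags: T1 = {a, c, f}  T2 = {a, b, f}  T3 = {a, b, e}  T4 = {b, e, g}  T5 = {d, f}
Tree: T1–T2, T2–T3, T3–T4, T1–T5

A tree decomposition must satisfy three properties: every vertex lies in some bag; for every edge, both endpoints lie together in some bag; and for every vertex, the bags containing it form a connected subtree. Here edge (a,d) lies in no bag, so the decomposition is invalid.

No — edge (a,d) lies in no bag.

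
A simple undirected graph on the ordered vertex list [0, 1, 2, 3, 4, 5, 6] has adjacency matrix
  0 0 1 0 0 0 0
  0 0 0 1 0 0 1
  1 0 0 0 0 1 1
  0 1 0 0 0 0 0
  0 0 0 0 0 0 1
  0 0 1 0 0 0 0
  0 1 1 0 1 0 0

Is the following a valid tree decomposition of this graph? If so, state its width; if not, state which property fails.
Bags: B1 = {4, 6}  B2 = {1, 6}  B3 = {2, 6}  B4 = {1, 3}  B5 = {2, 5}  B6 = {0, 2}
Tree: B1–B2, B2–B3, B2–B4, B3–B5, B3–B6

Yes; width 1.

Vertex coverage: the bags together contain {0, 1, 2, 3, 4, 5, 6}, the full vertex set. Edge coverage: each edge of G has both endpoints in at least one bag. Running intersection: for every vertex, the bags containing it form a connected subtree. All three properties hold, so this is a valid tree decomposition of width max|bag| − 1 = 1, and hence tw(G) ≤ 1.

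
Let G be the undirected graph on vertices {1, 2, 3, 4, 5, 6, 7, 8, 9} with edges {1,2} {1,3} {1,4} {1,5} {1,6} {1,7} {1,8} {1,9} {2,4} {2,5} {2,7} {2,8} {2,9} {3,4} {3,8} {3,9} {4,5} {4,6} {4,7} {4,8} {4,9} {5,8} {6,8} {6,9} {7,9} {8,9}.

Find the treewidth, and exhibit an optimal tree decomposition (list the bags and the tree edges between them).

The largest bag has 5 vertices, giving width 4; this decomposition certifies tw(G) ≤ 4. For the lower bound, the 5 vertices {1, 2, 4, 8, 9} are pairwise adjacent, and any tree decomposition puts a clique entirely inside one bag — forcing width ≥ 4. The upper and lower bounds meet at 4, so that is the treewidth.

Treewidth 4.
One optimal decomposition is:
Bags: B1 = {1, 2, 4, 5, 8}  B2 = {1, 2, 4, 8, 9}  B3 = {1, 4, 6, 8, 9}  B4 = {1, 3, 4, 8, 9}  B5 = {1, 2, 4, 7, 9}
Tree: B1–B2, B2–B3, B3–B4, B2–B5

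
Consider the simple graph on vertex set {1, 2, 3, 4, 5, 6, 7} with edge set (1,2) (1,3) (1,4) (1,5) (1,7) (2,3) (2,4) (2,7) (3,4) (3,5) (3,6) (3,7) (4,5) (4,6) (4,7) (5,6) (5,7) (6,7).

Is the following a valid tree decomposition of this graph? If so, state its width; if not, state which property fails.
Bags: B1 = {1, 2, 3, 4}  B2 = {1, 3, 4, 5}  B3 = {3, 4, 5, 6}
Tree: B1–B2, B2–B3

A tree decomposition must satisfy three properties: every vertex lies in some bag; for every edge, both endpoints lie together in some bag; and for every vertex, the bags containing it form a connected subtree. Here vertex 7 appears in no bag, so the decomposition is invalid.

No — vertex 7 appears in no bag.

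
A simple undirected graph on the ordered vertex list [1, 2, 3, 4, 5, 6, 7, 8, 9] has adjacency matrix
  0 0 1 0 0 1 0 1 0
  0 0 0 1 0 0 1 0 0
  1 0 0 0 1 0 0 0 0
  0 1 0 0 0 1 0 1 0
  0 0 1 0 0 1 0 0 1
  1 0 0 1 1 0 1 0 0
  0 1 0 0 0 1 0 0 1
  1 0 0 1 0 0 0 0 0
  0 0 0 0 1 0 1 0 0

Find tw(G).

A width-3 tree decomposition is:
Bags: B1 = {1, 3, 5, 8}  B2 = {1, 5, 6, 8}  B3 = {4, 5, 6, 8}  B4 = {4, 5, 6, 9}  B5 = {4, 6, 7, 9}  B6 = {2, 4, 7, 9}
Tree: B1–B2, B2–B3, B3–B4, B4–B5, B5–B6
Each bag holds 4 vertices, so the decomposition has width 3, which upper-bounds the treewidth. For the lower bound: the 4 vertex sets {1,3,8}, {5}, {6}, {2,4,7,9} are disjoint, each induces a connected subgraph, and every pair is joined by at least one edge of G. Contracting each set to a single vertex therefore yields K_{4} as a minor, and since treewidth is minor-monotone, tw(G) ≥ tw(K_{4}) = 3. Therefore the treewidth is 3.

3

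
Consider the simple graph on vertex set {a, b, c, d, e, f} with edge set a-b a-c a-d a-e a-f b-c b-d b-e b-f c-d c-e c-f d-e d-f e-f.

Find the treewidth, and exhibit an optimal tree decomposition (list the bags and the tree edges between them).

A single bag containing all 6 vertices is trivially a valid decomposition of width 5. Conversely, {a, b, c, d, e, f} is a clique of size 6, and the vertices of any clique must share a bag in every tree decomposition; so some bag has ≥ 6 vertices and tw(G) ≥ 5. Hence tw(G) = 5 exactly.

Treewidth 5.
Bags: B1 = {a, b, c, d, e, f}
Tree: (single bag)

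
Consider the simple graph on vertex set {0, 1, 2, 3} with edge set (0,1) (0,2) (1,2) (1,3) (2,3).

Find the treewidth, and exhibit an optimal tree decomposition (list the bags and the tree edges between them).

Each bag holds 3 vertices, so the decomposition has width 2, which upper-bounds the treewidth. For the lower bound, the 3 vertices {0, 1, 2} are pairwise adjacent, and any tree decomposition puts a clique entirely inside one bag — forcing width ≥ 2. Combining the bounds, tw(G) = 2.

Treewidth 2.
Bags: B1 = {0, 1, 2}  B2 = {1, 2, 3}
Tree: B1–B2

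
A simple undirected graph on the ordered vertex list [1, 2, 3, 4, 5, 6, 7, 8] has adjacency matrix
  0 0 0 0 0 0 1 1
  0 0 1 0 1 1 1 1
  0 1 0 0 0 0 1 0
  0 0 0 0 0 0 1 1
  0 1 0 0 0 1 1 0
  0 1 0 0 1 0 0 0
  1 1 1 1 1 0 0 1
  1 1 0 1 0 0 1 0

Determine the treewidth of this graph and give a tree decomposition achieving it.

Every bag has size at most 3, so the width is 3 − 1 = 2 and tw(G) ≤ 2. On the other hand G contains the 3-clique {2, 5, 6}. A clique must lie in a single bag of any decomposition, so no decomposition can have width below 2. The upper and lower bounds meet at 2, so that is the treewidth.

Treewidth 2.
One such decomposition:
Bags: B1 = {4, 7, 8}  B2 = {2, 7, 8}  B3 = {2, 3, 7}  B4 = {2, 5, 7}  B5 = {2, 5, 6}  B6 = {1, 7, 8}
Tree: B1–B2, B2–B3, B3–B4, B4–B5, B2–B6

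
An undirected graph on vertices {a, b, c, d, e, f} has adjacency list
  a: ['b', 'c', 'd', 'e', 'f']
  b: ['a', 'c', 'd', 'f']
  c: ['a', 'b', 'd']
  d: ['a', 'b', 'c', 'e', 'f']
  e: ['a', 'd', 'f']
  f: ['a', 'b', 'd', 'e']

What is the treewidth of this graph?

3

A width-3 tree decomposition is:
Bags: B1 = {a, b, d, f}  B2 = {a, d, e, f}  B3 = {a, b, c, d}
Tree: B1–B2, B1–B3
Every bag has size at most 4, so the width is 4 − 1 = 3 and tw(G) ≤ 3. On the other hand G contains the 4-clique {a, b, c, d}. A clique must lie in a single bag of any decomposition, so no decomposition can have width below 3. Hence tw(G) = 3 exactly.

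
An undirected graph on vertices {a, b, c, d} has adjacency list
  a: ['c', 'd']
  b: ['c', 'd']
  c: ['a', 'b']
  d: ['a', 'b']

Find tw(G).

A width-2 tree decomposition is:
Bags: B1 = {a, c, d}  B2 = {b, c, d}
Tree: B1–B2
Every bag has size at most 3, so the width is 3 − 1 = 2 and tw(G) ≤ 2. For the lower bound, G contains the cycle c–a–d–b–c, so G is not a forest; only forests have treewidth ≤ 1, hence tw(G) ≥ 2. Combining the bounds, tw(G) = 2.

2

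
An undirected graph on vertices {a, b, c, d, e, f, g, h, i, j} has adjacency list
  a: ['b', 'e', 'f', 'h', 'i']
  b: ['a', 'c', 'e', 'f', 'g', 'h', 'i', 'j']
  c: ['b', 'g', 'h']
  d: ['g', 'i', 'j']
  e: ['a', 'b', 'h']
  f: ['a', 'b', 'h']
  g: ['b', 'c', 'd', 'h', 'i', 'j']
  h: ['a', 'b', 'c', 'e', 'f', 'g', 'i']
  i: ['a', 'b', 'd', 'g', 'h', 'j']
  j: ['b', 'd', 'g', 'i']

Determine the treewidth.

A width-3 tree decomposition is:
Bags: B1 = {b, c, g, h}  B2 = {b, g, h, i}  B3 = {b, g, i, j}  B4 = {a, b, h, i}  B5 = {a, b, e, h}  B6 = {a, b, f, h}  B7 = {d, g, i, j}
Tree: B1–B2, B2–B3, B2–B4, B4–B5, B5–B6, B3–B7
The largest bag has 4 vertices, giving width 3; this decomposition certifies tw(G) ≤ 3. On the other hand G contains the 4-clique {d, g, i, j}. A clique must lie in a single bag of any decomposition, so no decomposition can have width below 3. Combining the bounds, tw(G) = 3.

3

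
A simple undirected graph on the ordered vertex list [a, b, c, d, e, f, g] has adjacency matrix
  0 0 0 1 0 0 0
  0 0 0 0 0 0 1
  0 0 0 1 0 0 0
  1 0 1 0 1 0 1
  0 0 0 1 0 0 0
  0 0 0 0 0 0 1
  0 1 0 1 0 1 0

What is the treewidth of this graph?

A width-1 tree decomposition is:
Bags: B1 = {d, g}  B2 = {c, d}  B3 = {f, g}  B4 = {a, d}  B5 = {d, e}  B6 = {b, g}
Tree: B1–B2, B1–B3, B1–B4, B2–B5, B3–B6
The largest bag has 2 vertices, giving width 1; this decomposition certifies tw(G) ≤ 1. G has an edge, so its treewidth is at least 1. Therefore the treewidth is 1.

1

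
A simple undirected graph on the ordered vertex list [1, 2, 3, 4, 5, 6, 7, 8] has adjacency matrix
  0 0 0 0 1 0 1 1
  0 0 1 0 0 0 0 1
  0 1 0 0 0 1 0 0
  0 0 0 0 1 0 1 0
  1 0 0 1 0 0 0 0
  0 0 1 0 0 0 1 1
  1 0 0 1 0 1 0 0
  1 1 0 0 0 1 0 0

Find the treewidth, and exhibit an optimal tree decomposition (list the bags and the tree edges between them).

Each bag holds 3 vertices, so the decomposition has width 2, which upper-bounds the treewidth. The edges 3–2–8–6–3 form a cycle, so G is not a tree and its treewidth is at least 2. The upper and lower bounds meet at 2, so that is the treewidth.

Treewidth 2.
One optimal decomposition is:
Bags: B1 = {2, 3, 6}  B2 = {2, 6, 8}  B3 = {6, 7, 8}  B4 = {1, 7, 8}  B5 = {1, 4, 7}  B6 = {1, 4, 5}
Tree: B1–B2, B2–B3, B3–B4, B4–B5, B5–B6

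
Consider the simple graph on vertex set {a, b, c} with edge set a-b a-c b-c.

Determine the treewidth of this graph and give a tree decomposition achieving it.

Treewidth 2.
One optimal decomposition is:
Bags: B1 = {a, b, c}
Tree: (single bag)

A single bag containing all 3 vertices is trivially a valid decomposition of width 2. On the other hand G contains the 3-clique {a, b, c}. A clique must lie in a single bag of any decomposition, so no decomposition can have width below 2. Combining the bounds, tw(G) = 2.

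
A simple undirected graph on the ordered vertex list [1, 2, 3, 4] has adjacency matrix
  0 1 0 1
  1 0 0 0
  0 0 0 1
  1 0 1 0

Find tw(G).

1

A width-1 tree decomposition is:
Bags: B1 = {3, 4}  B2 = {1, 4}  B3 = {1, 2}
Tree: B1–B2, B2–B3
The largest bag has 2 vertices, giving width 1; this decomposition certifies tw(G) ≤ 1. G has an edge, so its treewidth is at least 1. Hence tw(G) = 1 exactly.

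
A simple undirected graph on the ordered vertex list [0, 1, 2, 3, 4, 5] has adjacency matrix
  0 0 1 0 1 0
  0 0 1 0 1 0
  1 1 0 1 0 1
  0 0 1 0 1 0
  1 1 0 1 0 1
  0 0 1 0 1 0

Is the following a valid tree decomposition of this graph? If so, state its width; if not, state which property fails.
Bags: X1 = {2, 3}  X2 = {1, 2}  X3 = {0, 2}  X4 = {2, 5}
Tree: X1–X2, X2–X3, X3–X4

No — vertex 4 appears in no bag.

A tree decomposition must satisfy three properties: every vertex lies in some bag; for every edge, both endpoints lie together in some bag; and for every vertex, the bags containing it form a connected subtree. Here vertex 4 appears in no bag, so the decomposition is invalid.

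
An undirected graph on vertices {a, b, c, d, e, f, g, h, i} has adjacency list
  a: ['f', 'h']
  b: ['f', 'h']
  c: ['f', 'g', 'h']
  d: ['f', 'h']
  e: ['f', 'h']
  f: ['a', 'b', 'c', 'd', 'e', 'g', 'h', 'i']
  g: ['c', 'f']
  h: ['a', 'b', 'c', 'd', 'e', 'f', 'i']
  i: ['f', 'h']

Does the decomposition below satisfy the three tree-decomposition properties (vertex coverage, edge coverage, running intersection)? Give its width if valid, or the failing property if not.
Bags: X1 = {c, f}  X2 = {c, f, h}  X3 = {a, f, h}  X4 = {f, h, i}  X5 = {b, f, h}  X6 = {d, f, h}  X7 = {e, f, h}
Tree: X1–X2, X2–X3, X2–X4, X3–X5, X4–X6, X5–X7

No — vertex g appears in no bag.

A tree decomposition must satisfy three properties: every vertex lies in some bag; for every edge, both endpoints lie together in some bag; and for every vertex, the bags containing it form a connected subtree. Here vertex g appears in no bag, so the decomposition is invalid.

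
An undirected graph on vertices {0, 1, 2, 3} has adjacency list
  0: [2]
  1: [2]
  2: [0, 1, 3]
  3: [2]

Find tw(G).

A width-1 tree decomposition is:
Bags: B1 = {1, 2}  B2 = {2, 3}  B3 = {0, 2}
Tree: B1–B2, B1–B3
The largest bag has 2 vertices, giving width 1; this decomposition certifies tw(G) ≤ 1. Since G has at least one edge (e.g. 2–1), it is not an edgeless graph, so tw(G) ≥ 1. Combining the bounds, tw(G) = 1.

1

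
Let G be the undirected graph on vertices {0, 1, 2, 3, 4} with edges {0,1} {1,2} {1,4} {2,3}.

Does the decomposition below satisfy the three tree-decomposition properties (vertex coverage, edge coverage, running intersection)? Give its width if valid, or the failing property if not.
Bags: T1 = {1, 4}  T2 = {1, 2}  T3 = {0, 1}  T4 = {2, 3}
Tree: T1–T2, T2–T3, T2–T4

Yes; width 1.

Checking the three conditions: (i) the bags cover all of {0, 1, 2, 3, 4}; (ii) for each edge, some bag contains both endpoints; (iii) the bags containing any fixed vertex form a subtree. All hold, so the decomposition is valid with width 2 − 1 = 1.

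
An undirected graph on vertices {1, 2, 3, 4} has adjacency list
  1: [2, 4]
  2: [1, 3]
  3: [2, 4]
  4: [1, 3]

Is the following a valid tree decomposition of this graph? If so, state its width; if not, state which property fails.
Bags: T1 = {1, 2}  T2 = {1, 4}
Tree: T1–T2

No — vertex 3 appears in no bag.

A tree decomposition must satisfy three properties: every vertex lies in some bag; for every edge, both endpoints lie together in some bag; and for every vertex, the bags containing it form a connected subtree. Here vertex 3 appears in no bag, so the decomposition is invalid.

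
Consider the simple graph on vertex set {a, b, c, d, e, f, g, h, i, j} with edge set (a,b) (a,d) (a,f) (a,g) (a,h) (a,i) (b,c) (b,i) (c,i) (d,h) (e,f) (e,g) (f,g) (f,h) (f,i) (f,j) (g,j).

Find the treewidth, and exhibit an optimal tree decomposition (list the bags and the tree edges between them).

Treewidth 2.
One optimal decomposition is:
Bags: B1 = {a, f, g}  B2 = {e, f, g}  B3 = {a, f, i}  B4 = {f, g, j}  B5 = {a, b, i}  B6 = {a, f, h}  B7 = {b, c, i}  B8 = {a, d, h}
Tree: B1–B2, B1–B3, B2–B4, B3–B5, B3–B6, B5–B7, B6–B8

The largest bag has 3 vertices, giving width 2; this decomposition certifies tw(G) ≤ 2. Conversely, {a, d, h} is a clique of size 3, and the vertices of any clique must share a bag in every tree decomposition; so some bag has ≥ 3 vertices and tw(G) ≥ 2. The upper and lower bounds meet at 2, so that is the treewidth.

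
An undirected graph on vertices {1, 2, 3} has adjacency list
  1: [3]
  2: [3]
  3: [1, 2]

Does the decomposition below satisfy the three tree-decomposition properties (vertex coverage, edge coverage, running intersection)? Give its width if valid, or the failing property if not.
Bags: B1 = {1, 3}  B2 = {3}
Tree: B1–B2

No — vertex 2 appears in no bag.

A tree decomposition must satisfy three properties: every vertex lies in some bag; for every edge, both endpoints lie together in some bag; and for every vertex, the bags containing it form a connected subtree. Here vertex 2 appears in no bag, so the decomposition is invalid.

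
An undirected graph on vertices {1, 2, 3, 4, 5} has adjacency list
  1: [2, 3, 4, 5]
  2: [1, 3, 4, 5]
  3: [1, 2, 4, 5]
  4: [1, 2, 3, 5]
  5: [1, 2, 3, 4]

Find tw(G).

A width-4 tree decomposition is:
Bags: B1 = {1, 2, 3, 4, 5}
Tree: (single bag)
With just one bag of size 5, the width is 5 − 1 = 4, so tw(G) ≤ 4. Conversely, {1, 2, 3, 4, 5} is a clique of size 5, and the vertices of any clique must share a bag in every tree decomposition; so some bag has ≥ 5 vertices and tw(G) ≥ 4. Therefore the treewidth is 4.

4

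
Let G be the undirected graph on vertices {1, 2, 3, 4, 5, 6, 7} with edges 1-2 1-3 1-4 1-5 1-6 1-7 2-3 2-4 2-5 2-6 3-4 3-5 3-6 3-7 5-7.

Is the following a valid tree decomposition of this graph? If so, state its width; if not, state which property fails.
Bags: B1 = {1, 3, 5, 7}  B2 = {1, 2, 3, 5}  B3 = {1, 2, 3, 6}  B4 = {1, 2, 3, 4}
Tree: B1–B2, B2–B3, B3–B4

Checking the three conditions: (i) the bags cover all of {1, 2, 3, 4, 5, 6, 7}; (ii) for each edge, some bag contains both endpoints; (iii) the bags containing any fixed vertex form a subtree. All hold, so the decomposition is valid with width 4 − 1 = 3.

Yes; width 3.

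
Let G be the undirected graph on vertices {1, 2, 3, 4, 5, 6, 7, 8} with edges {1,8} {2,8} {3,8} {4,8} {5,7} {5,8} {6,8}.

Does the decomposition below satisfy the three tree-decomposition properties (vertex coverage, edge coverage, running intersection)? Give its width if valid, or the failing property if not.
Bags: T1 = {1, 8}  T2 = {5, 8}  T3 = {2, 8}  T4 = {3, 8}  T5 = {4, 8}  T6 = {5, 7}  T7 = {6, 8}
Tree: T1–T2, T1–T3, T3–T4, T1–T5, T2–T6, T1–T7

Yes; width 1.

Every vertex of G appears in some bag (union = {1, 2, 3, 4, 5, 6, 7, 8}); every edge is covered by a bag; and for each vertex v the set of bags containing v is connected in the bag tree. The decomposition is therefore valid. The largest bag has 2 vertices, so the width is 1.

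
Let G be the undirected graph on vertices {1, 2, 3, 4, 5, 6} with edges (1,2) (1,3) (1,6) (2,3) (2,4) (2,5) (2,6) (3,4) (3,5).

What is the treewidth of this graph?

A width-2 tree decomposition is:
Bags: B1 = {2, 3, 5}  B2 = {1, 2, 3}  B3 = {2, 3, 4}  B4 = {1, 2, 6}
Tree: B1–B2, B1–B3, B2–B4
Every bag has size at most 3, so the width is 3 − 1 = 2 and tw(G) ≤ 2. On the other hand G contains the 3-clique {1, 2, 3}. A clique must lie in a single bag of any decomposition, so no decomposition can have width below 2. Therefore the treewidth is 2.

2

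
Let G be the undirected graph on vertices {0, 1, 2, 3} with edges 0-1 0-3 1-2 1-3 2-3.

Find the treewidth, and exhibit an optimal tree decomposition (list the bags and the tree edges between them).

The largest bag has 3 vertices, giving width 2; this decomposition certifies tw(G) ≤ 2. For the lower bound, the 3 vertices {0, 1, 3} are pairwise adjacent, and any tree decomposition puts a clique entirely inside one bag — forcing width ≥ 2. Hence tw(G) = 2 exactly.

Treewidth 2.
One such decomposition:
Bags: B1 = {0, 1, 3}  B2 = {1, 2, 3}
Tree: B1–B2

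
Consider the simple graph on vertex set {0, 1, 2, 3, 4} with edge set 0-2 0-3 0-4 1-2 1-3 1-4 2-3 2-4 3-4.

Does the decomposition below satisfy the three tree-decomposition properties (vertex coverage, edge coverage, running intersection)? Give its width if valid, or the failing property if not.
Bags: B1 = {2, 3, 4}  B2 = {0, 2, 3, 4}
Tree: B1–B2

No — vertex 1 appears in no bag.

A tree decomposition must satisfy three properties: every vertex lies in some bag; for every edge, both endpoints lie together in some bag; and for every vertex, the bags containing it form a connected subtree. Here vertex 1 appears in no bag, so the decomposition is invalid.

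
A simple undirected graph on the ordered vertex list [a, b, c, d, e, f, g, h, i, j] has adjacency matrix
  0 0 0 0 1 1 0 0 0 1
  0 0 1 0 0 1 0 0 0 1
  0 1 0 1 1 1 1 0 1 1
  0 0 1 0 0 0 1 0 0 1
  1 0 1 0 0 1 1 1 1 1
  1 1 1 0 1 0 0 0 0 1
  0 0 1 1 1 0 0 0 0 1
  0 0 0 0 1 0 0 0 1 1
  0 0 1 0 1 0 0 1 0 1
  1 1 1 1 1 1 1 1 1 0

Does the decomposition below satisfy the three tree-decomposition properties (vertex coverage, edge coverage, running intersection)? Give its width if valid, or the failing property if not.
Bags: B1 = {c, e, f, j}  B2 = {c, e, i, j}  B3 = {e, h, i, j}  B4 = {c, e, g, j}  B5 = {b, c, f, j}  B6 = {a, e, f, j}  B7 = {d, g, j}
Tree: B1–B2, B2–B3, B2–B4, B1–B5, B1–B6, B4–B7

A tree decomposition must satisfy three properties: every vertex lies in some bag; for every edge, both endpoints lie together in some bag; and for every vertex, the bags containing it form a connected subtree. Here edge (c,d) lies in no bag, so the decomposition is invalid.

No — edge (c,d) lies in no bag.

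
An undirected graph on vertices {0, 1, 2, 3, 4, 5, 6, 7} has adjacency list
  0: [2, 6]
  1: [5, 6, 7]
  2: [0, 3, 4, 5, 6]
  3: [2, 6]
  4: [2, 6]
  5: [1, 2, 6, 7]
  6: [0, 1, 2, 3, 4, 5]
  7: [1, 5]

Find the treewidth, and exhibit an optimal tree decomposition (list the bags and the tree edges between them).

Every bag has size at most 3, so the width is 3 − 1 = 2 and tw(G) ≤ 2. On the other hand G contains the 3-clique {1, 5, 6}. A clique must lie in a single bag of any decomposition, so no decomposition can have width below 2. The upper and lower bounds meet at 2, so that is the treewidth.

Treewidth 2.
Bags: B1 = {2, 4, 6}  B2 = {2, 5, 6}  B3 = {1, 5, 6}  B4 = {2, 3, 6}  B5 = {1, 5, 7}  B6 = {0, 2, 6}
Tree: B1–B2, B2–B3, B2–B4, B3–B5, B4–B6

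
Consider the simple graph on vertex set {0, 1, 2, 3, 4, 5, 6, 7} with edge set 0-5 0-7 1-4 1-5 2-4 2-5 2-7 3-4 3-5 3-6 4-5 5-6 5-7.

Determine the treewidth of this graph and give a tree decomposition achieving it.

Treewidth 2.
One optimal decomposition is:
Bags: B1 = {2, 4, 5}  B2 = {1, 4, 5}  B3 = {3, 4, 5}  B4 = {2, 5, 7}  B5 = {0, 5, 7}  B6 = {3, 5, 6}
Tree: B1–B2, B2–B3, B1–B4, B4–B5, B3–B6

The largest bag has 3 vertices, giving width 2; this decomposition certifies tw(G) ≤ 2. Conversely, {0, 5, 7} is a clique of size 3, and the vertices of any clique must share a bag in every tree decomposition; so some bag has ≥ 3 vertices and tw(G) ≥ 2. The upper and lower bounds meet at 2, so that is the treewidth.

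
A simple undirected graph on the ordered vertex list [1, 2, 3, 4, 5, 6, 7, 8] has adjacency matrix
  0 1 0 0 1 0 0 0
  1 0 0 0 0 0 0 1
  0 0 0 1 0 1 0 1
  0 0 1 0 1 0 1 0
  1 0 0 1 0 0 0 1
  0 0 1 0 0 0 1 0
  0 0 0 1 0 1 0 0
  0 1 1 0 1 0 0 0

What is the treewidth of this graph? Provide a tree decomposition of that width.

Treewidth 2.
One such decomposition:
Bags: B1 = {1, 2, 5}  B2 = {2, 5, 8}  B3 = {4, 5, 8}  B4 = {3, 4, 8}  B5 = {3, 4, 7}  B6 = {3, 6, 7}
Tree: B1–B2, B2–B3, B3–B4, B4–B5, B5–B6

Each bag holds 3 vertices, so the decomposition has width 2, which upper-bounds the treewidth. Since 1–2–8–5–1 is a cycle in G, G is not acyclic. Forests are exactly the graphs of treewidth ≤ 1, so tw(G) ≥ 2. The upper and lower bounds meet at 2, so that is the treewidth.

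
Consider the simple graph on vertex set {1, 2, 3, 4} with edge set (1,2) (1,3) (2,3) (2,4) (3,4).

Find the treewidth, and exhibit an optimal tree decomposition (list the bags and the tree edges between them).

Each bag holds 3 vertices, so the decomposition has width 2, which upper-bounds the treewidth. On the other hand G contains the 3-clique {1, 2, 3}. A clique must lie in a single bag of any decomposition, so no decomposition can have width below 2. The upper and lower bounds meet at 2, so that is the treewidth.

Treewidth 2.
One optimal decomposition is:
Bags: B1 = {2, 3, 4}  B2 = {1, 2, 3}
Tree: B1–B2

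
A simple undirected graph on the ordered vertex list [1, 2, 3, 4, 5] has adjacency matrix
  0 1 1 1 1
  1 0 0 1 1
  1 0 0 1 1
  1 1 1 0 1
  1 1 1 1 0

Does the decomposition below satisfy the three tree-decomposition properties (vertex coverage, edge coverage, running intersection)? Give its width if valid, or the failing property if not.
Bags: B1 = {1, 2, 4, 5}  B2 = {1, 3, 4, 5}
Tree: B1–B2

Yes; width 3.

Vertex coverage: the bags together contain {1, 2, 3, 4, 5}, the full vertex set. Edge coverage: each edge of G has both endpoints in at least one bag. Running intersection: for every vertex, the bags containing it form a connected subtree. All three properties hold, so this is a valid tree decomposition of width max|bag| − 1 = 3, and hence tw(G) ≤ 3.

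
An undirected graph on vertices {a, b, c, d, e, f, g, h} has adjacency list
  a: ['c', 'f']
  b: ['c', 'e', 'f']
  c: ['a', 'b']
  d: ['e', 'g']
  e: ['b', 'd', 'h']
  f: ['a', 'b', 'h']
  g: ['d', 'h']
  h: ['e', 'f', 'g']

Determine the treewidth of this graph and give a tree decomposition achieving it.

Treewidth 2.
Bags: B1 = {d, e, g}  B2 = {e, g, h}  B3 = {b, e, h}  B4 = {b, f, h}  B5 = {b, c, f}  B6 = {a, c, f}
Tree: B1–B2, B2–B3, B3–B4, B4–B5, B5–B6

The largest bag has 3 vertices, giving width 2; this decomposition certifies tw(G) ≤ 2. Since d–g–h–e–d is a cycle in G, G is not acyclic. Forests are exactly the graphs of treewidth ≤ 1, so tw(G) ≥ 2. The upper and lower bounds meet at 2, so that is the treewidth.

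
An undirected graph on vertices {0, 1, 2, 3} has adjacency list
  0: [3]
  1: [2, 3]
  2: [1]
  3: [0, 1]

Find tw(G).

A width-1 tree decomposition is:
Bags: B1 = {1, 2}  B2 = {1, 3}  B3 = {0, 3}
Tree: B1–B2, B2–B3
Every bag has size at most 2, so the width is 2 − 1 = 1 and tw(G) ≤ 1. Any graph with an edge has treewidth ≥ 1, and G has the edge 2–1. Hence tw(G) = 1 exactly.

1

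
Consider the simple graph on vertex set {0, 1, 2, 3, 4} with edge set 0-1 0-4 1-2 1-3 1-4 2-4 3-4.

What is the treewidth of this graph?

2

A width-2 tree decomposition is:
Bags: B1 = {1, 2, 4}  B2 = {0, 1, 4}  B3 = {1, 3, 4}
Tree: B1–B2, B1–B3
The largest bag has 3 vertices, giving width 2; this decomposition certifies tw(G) ≤ 2. Conversely, {0, 1, 4} is a clique of size 3, and the vertices of any clique must share a bag in every tree decomposition; so some bag has ≥ 3 vertices and tw(G) ≥ 2. The upper and lower bounds meet at 2, so that is the treewidth.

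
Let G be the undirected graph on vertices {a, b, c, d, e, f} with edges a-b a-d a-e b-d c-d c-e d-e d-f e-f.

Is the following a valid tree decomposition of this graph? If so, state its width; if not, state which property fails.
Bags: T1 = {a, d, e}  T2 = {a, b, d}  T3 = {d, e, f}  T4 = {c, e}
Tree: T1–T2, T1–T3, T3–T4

No — edge (d,c) lies in no bag.

A tree decomposition must satisfy three properties: every vertex lies in some bag; for every edge, both endpoints lie together in some bag; and for every vertex, the bags containing it form a connected subtree. Here edge (d,c) lies in no bag, so the decomposition is invalid.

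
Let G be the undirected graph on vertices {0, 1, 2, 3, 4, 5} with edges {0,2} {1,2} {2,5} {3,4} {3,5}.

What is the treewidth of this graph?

A width-1 tree decomposition is:
Bags: B1 = {2, 5}  B2 = {3, 5}  B3 = {0, 2}  B4 = {1, 2}  B5 = {3, 4}
Tree: B1–B2, B1–B3, B3–B4, B2–B5
Each bag holds 2 vertices, so the decomposition has width 1, which upper-bounds the treewidth. Any graph with an edge has treewidth ≥ 1, and G has the edge 5–2. Therefore the treewidth is 1.

1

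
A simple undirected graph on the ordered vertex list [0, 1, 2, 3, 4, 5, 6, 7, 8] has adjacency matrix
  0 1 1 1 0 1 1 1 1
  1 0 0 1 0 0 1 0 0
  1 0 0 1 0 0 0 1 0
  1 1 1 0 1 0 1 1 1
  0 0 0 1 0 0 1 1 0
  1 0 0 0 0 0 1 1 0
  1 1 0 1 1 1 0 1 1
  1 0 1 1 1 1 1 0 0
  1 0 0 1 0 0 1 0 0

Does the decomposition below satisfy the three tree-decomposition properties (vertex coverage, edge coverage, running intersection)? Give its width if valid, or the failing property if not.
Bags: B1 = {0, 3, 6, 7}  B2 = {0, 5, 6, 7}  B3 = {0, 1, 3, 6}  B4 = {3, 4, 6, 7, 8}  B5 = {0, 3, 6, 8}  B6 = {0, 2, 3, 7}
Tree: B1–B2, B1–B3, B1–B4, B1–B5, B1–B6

No — bags containing vertex 8 are not connected in the tree.

A tree decomposition must satisfy three properties: every vertex lies in some bag; for every edge, both endpoints lie together in some bag; and for every vertex, the bags containing it form a connected subtree. Here bags containing vertex 8 are not connected in the tree, so the decomposition is invalid.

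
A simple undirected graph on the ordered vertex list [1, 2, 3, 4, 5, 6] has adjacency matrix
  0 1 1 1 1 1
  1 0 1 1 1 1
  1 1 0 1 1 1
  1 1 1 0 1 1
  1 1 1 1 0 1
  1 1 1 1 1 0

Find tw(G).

5

A width-5 tree decomposition is:
Bags: B1 = {1, 2, 3, 4, 5, 6}
Tree: (single bag)
With just one bag of size 6, the width is 6 − 1 = 5, so tw(G) ≤ 5. For the lower bound, the 6 vertices {1, 2, 3, 4, 5, 6} are pairwise adjacent, and any tree decomposition puts a clique entirely inside one bag — forcing width ≥ 5. Therefore the treewidth is 5.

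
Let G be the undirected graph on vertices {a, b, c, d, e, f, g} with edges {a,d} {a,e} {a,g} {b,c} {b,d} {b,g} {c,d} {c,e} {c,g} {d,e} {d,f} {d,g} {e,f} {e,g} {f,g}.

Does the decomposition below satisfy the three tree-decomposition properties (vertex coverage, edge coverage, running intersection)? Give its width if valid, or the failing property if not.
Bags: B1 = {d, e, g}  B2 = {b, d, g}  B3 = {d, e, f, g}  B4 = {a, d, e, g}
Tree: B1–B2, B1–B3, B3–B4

A tree decomposition must satisfy three properties: every vertex lies in some bag; for every edge, both endpoints lie together in some bag; and for every vertex, the bags containing it form a connected subtree. Here vertex c appears in no bag, so the decomposition is invalid.

No — vertex c appears in no bag.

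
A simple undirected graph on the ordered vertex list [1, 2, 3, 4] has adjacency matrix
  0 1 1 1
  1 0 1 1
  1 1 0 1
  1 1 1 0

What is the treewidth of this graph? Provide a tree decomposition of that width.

Treewidth 3.
Bags: B1 = {1, 2, 3, 4}
Tree: (single bag)

With just one bag of size 4, the width is 4 − 1 = 3, so tw(G) ≤ 3. On the other hand G contains the 4-clique {1, 2, 3, 4}. A clique must lie in a single bag of any decomposition, so no decomposition can have width below 3. Therefore the treewidth is 3.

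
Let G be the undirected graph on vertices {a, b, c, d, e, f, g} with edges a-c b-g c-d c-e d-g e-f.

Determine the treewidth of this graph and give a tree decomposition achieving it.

Treewidth 1.
Bags: B1 = {a, c}  B2 = {c, e}  B3 = {c, d}  B4 = {d, g}  B5 = {e, f}  B6 = {b, g}
Tree: B1–B2, B1–B3, B3–B4, B2–B5, B4–B6

Every bag has size at most 2, so the width is 2 − 1 = 1 and tw(G) ≤ 1. Any graph with an edge has treewidth ≥ 1, and G has the edge a–c. Therefore the treewidth is 1.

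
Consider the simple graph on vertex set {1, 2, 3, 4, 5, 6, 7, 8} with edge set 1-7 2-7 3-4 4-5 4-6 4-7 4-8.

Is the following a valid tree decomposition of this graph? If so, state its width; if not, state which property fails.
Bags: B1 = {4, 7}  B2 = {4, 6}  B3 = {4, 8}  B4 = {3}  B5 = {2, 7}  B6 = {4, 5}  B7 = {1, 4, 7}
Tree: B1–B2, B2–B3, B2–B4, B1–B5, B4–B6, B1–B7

No — edge (4,3) lies in no bag.

A tree decomposition must satisfy three properties: every vertex lies in some bag; for every edge, both endpoints lie together in some bag; and for every vertex, the bags containing it form a connected subtree. Here edge (4,3) lies in no bag, so the decomposition is invalid.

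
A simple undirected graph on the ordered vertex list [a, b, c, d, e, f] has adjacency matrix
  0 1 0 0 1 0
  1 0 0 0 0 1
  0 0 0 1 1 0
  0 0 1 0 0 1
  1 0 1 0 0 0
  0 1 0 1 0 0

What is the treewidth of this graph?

A width-2 tree decomposition is:
Bags: B1 = {a, c, e}  B2 = {a, c, d}  B3 = {a, d, f}  B4 = {a, b, f}
Tree: B1–B2, B2–B3, B3–B4
Every bag has size at most 3, so the width is 3 − 1 = 2 and tw(G) ≤ 2. Since a–e–c–d–f–b–a is a cycle in G, G is not acyclic. Forests are exactly the graphs of treewidth ≤ 1, so tw(G) ≥ 2. Hence tw(G) = 2 exactly.

2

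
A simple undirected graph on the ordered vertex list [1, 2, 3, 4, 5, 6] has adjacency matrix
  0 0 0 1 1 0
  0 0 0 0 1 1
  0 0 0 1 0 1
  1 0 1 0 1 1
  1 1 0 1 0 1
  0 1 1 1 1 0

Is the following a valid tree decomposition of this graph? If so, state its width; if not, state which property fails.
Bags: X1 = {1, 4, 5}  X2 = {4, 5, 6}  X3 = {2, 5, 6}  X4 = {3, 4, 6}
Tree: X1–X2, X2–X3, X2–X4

Every vertex of G appears in some bag (union = {1, 2, 3, 4, 5, 6}); every edge is covered by a bag; and for each vertex v the set of bags containing v is connected in the bag tree. The decomposition is therefore valid. The largest bag has 3 vertices, so the width is 2.

Yes; width 2.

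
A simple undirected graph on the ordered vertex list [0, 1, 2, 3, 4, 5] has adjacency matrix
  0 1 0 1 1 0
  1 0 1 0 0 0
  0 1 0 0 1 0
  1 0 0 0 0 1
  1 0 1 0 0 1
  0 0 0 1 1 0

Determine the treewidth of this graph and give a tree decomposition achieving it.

Treewidth 2.
One such decomposition:
Bags: B1 = {1, 2, 4}  B2 = {0, 1, 4}  B3 = {0, 4, 5}  B4 = {0, 3, 5}
Tree: B1–B2, B2–B3, B3–B4

Every bag has size at most 3, so the width is 3 − 1 = 2 and tw(G) ≤ 2. For the lower bound, G contains the cycle 2–1–0–4–2, so G is not a forest; only forests have treewidth ≤ 1, hence tw(G) ≥ 2. The upper and lower bounds meet at 2, so that is the treewidth.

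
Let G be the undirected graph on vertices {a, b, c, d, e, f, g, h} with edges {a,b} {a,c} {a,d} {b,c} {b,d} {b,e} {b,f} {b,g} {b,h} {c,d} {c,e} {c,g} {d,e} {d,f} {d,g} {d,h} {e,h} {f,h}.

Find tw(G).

3

A width-3 tree decomposition is:
Bags: B1 = {b, c, d, e}  B2 = {b, c, d, g}  B3 = {b, d, e, h}  B4 = {b, d, f, h}  B5 = {a, b, c, d}
Tree: B1–B2, B1–B3, B3–B4, B1–B5
Every bag has size at most 4, so the width is 4 − 1 = 3 and tw(G) ≤ 3. For the lower bound, the 4 vertices {b, d, e, h} are pairwise adjacent, and any tree decomposition puts a clique entirely inside one bag — forcing width ≥ 3. The upper and lower bounds meet at 3, so that is the treewidth.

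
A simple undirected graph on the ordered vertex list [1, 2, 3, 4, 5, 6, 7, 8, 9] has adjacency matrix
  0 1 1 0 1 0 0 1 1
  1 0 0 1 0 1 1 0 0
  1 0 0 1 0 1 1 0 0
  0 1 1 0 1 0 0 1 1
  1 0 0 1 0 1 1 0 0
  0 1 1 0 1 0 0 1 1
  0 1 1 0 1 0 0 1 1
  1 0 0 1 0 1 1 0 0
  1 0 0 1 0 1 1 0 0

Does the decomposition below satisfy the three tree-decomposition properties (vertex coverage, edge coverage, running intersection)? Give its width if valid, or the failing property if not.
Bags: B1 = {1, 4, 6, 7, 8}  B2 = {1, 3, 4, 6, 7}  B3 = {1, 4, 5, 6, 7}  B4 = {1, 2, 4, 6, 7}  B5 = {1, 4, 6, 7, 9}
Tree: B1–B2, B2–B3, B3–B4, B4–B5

Yes; width 4.

Checking the three conditions: (i) the bags cover all of {1, 2, 3, 4, 5, 6, 7, 8, 9}; (ii) for each edge, some bag contains both endpoints; (iii) the bags containing any fixed vertex form a subtree. All hold, so the decomposition is valid with width 5 − 1 = 4.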